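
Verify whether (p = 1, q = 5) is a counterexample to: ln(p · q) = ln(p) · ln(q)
Substituting p = 1, q = 5:
LHS = ln(1 · 5) = ln(5) ≈ 1.609
RHS = ln(1) · ln(5) = 0

Since LHS ≠ RHS, this pair disproves the claim.

Answer: Yes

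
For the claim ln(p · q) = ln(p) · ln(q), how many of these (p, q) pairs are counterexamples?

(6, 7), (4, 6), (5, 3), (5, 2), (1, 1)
4

Testing each pair:
(6, 7): LHS = ln(42) ≈ 3.738, RHS = ln(6)·ln(7) ≈ 3.487 → counterexample
(4, 6): LHS = ln(24) ≈ 3.178, RHS = ln(4)·ln(6) ≈ 2.484 → counterexample
(5, 3): LHS = ln(15) ≈ 2.708, RHS = ln(3)·ln(5) ≈ 1.768 → counterexample
(5, 2): LHS = ln(10) ≈ 2.303, RHS = ln(2)·ln(5) ≈ 1.116 → counterexample
(1, 1): LHS = 0, RHS = 0 → satisfies claim

That makes 4 counterexamples.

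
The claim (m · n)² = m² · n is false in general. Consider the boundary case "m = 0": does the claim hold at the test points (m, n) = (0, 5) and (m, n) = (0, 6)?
At (0, 5): LHS = 0, RHS = 0 → equal
At (0, 6): LHS = 0, RHS = 0 → equal

So the claim does hold at both of these boundary points, even though it is not an identity.

Answer: Yes, holds at both test points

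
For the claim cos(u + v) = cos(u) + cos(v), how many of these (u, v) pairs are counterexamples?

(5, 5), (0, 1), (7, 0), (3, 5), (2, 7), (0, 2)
6

Testing each pair:
(5, 5): LHS = cos(10) ≈ -0.8391, RHS = 2·cos(5) ≈ 0.5673 → counterexample
(0, 1): LHS = cos(1) ≈ 0.5403, RHS = cos(1) + 1 ≈ 1.54 → counterexample
(7, 0): LHS = cos(7) ≈ 0.7539, RHS = cos(7) + 1 ≈ 1.754 → counterexample
(3, 5): LHS = cos(8) ≈ -0.1455, RHS = cos(3) + cos(5) ≈ -0.7063 → counterexample
(2, 7): LHS = cos(9) ≈ -0.9111, RHS = cos(2) + cos(7) ≈ 0.3378 → counterexample
(0, 2): LHS = cos(2) ≈ -0.4161, RHS = cos(2) + 1 ≈ 0.5839 → counterexample

That makes 6 counterexamples.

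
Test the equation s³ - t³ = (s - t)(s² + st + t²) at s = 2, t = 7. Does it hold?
Holds

Substituting s = 2, t = 7:

LHS = 2³ - 7³ = -335
RHS = (2 - 7)(2² + 2·7 + 7²) = -335

LHS = RHS, so the equation holds at this point.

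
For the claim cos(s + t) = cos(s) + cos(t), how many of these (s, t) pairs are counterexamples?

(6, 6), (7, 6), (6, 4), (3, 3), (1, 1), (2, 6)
Testing each pair:
(6, 6): LHS = cos(12) ≈ 0.8439, RHS = 2·cos(6) ≈ 1.92 → counterexample
(7, 6): LHS = cos(13) ≈ 0.9074, RHS = cos(7) + cos(6) ≈ 1.714 → counterexample
(6, 4): LHS = cos(10) ≈ -0.8391, RHS = cos(4) + cos(6) ≈ 0.3065 → counterexample
(3, 3): LHS = cos(6) ≈ 0.9602, RHS = 2·cos(3) ≈ -1.98 → counterexample
(1, 1): LHS = cos(2) ≈ -0.4161, RHS = 2·cos(1) ≈ 1.081 → counterexample
(2, 6): LHS = cos(8) ≈ -0.1455, RHS = cos(2) + cos(6) ≈ 0.544 → counterexample

That makes 6 counterexamples.

Answer: 6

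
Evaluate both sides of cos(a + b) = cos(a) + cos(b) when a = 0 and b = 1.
LHS = cos(0 + 1) = cos(1) ≈ 0.5403
RHS = cos(0) + cos(1) = cos(1) + 1 ≈ 1.54

LHS ≠ RHS (they differ by about 1), so the equation does not hold here.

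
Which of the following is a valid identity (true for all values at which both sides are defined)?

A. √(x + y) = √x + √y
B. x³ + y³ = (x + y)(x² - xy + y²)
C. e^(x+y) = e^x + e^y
B

A: fails at (1, 1) — LHS = √(2) ≈ 1.414, RHS = 2.
B: holds — e.g. at (4, 4), both sides equal 128.
C: fails at (1, 5) — LHS = e^6 ≈ 403.4, RHS = e + e^5 ≈ 151.1.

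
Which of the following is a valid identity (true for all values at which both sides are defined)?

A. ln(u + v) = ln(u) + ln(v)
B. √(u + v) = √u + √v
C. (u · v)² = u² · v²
A: fails at (4, 6) — LHS = ln(10) ≈ 2.303, RHS = ln(4) + ln(6) ≈ 3.178.
B: fails at (2, 2) — LHS = 2, RHS = 2·√(2) ≈ 2.828.
C: holds — e.g. at (5, 5), both sides equal 625.

Answer: C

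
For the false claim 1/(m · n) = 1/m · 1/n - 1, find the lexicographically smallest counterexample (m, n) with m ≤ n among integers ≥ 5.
Substituting (5, 5) into the claim:
LHS = 1/(5 · 5) = 1/25
RHS = 1/5 · 1/5 - 1 = -24/25

Since LHS ≠ RHS, this pair disproves the claim, and no lexicographically smaller pair (m ≤ n, integers ≥ 5) does.

For instance (11, 11) is also a counterexample (LHS = 1/121, RHS = -120/121), but it's lexicographically larger.

Answer: (m, n) = (5, 5)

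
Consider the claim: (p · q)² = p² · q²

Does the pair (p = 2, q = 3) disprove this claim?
Substituting p = 2, q = 3:
LHS = (2 · 3)² = 36
RHS = 2² · 3² = 36

The sides agree, so this pair does not disprove the claim.

Answer: No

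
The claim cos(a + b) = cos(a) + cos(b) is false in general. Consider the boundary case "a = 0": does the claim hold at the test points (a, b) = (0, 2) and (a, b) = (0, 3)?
At (0, 2): LHS = cos(2) ≈ -0.4161 ≠ RHS = cos(2) + 1 ≈ 0.5839
At (0, 3): LHS = cos(3) ≈ -0.99 ≠ RHS = cos(3) + 1 ≈ 0.01001

Answer: No, fails at both test points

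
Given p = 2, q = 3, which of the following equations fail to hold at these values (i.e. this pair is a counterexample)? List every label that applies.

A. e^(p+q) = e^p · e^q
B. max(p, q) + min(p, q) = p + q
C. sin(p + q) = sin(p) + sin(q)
C

Evaluating each claim at the given values:
A. LHS = e^5 ≈ 148.4, RHS = e^5 ≈ 148.4 → holds here (LHS = RHS)
B. LHS = 5, RHS = 5 → holds here (LHS = RHS)
C. LHS = sin(5) ≈ -0.9589, RHS = sin(3) + sin(2) ≈ 1.05 → fails here (LHS ≠ RHS)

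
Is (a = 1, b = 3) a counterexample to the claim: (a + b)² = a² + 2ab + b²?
Substituting a = 1, b = 3:
LHS = (1 + 3)² = 16
RHS = 1² + 2·1·3 + 3² = 16

The sides agree, so this pair does not disprove the claim.

Answer: No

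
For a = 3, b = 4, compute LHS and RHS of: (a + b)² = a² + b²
LHS = (3 + 4)² = 49
RHS = 3² + 4² = 25

LHS ≠ RHS, so the equation does not hold here.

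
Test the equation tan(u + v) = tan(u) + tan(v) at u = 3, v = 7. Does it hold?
Fails

Substituting u = 3, v = 7:

LHS = tan(3 + 7) = tan(10) ≈ 0.6484
RHS = tan(3) + tan(7) ≈ 0.7289

LHS ≠ RHS, so the equation does not hold at this point.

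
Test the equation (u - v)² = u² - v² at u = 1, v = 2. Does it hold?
Substituting u = 1, v = 2:

LHS = (1 - 2)² = 1
RHS = 1² - 2² = -3

LHS ≠ RHS, so the equation does not hold at this point.

Answer: Fails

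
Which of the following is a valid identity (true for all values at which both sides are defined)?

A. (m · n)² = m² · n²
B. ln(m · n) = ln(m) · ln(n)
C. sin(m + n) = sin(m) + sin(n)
A: holds — e.g. at (5, 5), both sides equal 625.
B: fails at (3, 7) — LHS = ln(21) ≈ 3.045, RHS = ln(3)·ln(7) ≈ 2.138.
C: fails at (3, 5) — LHS = sin(8) ≈ 0.9894, RHS = sin(5) + sin(3) ≈ -0.8178.

Answer: A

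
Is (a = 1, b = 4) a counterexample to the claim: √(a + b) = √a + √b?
Yes

Substituting a = 1, b = 4:
LHS = √(1 + 4) = √(5) ≈ 2.236
RHS = √1 + √4 = 3

Since LHS ≠ RHS, this pair disproves the claim.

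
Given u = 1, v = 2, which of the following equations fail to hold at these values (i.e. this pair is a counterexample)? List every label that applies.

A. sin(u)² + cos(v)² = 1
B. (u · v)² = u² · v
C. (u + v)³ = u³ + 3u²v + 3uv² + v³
A, B

Evaluating each claim at the given values:
A. LHS = cos(2)² + sin(1)² ≈ 0.8813, RHS = 1 → fails here (LHS ≠ RHS)
B. LHS = 4, RHS = 2 → fails here (LHS ≠ RHS)
C. LHS = 27, RHS = 27 → holds here (LHS = RHS)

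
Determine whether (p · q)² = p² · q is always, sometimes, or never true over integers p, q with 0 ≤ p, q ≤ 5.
It holds at (p, q) = (2, 1) (both sides equal 4), but fails at (p, q) = (4, 5) (LHS = 400, RHS = 80).

Answer: Sometimes true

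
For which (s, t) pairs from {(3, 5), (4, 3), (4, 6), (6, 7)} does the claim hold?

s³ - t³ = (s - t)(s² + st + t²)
All pairs

Testing each pair:
(3, 5): LHS = -98, RHS = -98 → holds
(4, 3): LHS = 37, RHS = 37 → holds
(4, 6): LHS = -152, RHS = -152 → holds
(6, 7): LHS = -127, RHS = -127 → holds

Every pair satisfies the claim.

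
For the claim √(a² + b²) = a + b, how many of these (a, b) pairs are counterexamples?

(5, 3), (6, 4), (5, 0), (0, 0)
Testing each pair:
(5, 3): LHS = √(34) ≈ 5.831, RHS = 8 → counterexample
(6, 4): LHS = 2·√(13) ≈ 7.211, RHS = 10 → counterexample
(5, 0): LHS = 5, RHS = 5 → satisfies claim
(0, 0): LHS = 0, RHS = 0 → satisfies claim

That makes 2 counterexamples.

Answer: 2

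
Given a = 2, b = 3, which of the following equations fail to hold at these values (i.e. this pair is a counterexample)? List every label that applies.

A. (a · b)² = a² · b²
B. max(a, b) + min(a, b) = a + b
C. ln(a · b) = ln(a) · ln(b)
C

Evaluating each claim at the given values:
A. LHS = 36, RHS = 36 → holds here (LHS = RHS)
B. LHS = 5, RHS = 5 → holds here (LHS = RHS)
C. LHS = ln(6) ≈ 1.792, RHS = ln(2)·ln(3) ≈ 0.7615 → fails here (LHS ≠ RHS)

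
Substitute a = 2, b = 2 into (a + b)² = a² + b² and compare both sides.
LHS = (2 + 2)² = 16
RHS = 2² + 2² = 8

LHS ≠ RHS, so the equation does not hold here.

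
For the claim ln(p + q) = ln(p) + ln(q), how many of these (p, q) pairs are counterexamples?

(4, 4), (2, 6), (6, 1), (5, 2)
Testing each pair:
(4, 4): LHS = ln(8) ≈ 2.079, RHS = 2·ln(4) ≈ 2.773 → counterexample
(2, 6): LHS = ln(8) ≈ 2.079, RHS = ln(2) + ln(6) ≈ 2.485 → counterexample
(6, 1): LHS = ln(7) ≈ 1.946, RHS = ln(6) ≈ 1.792 → counterexample
(5, 2): LHS = ln(7) ≈ 1.946, RHS = ln(2) + ln(5) ≈ 2.303 → counterexample

That makes 4 counterexamples.

Answer: 4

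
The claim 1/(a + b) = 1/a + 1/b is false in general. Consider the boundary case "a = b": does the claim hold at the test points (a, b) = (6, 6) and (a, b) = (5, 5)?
At (6, 6): LHS = 1/12 ≠ RHS = 1/3
At (5, 5): LHS = 1/10 ≠ RHS = 2/5

Answer: No, fails at both test points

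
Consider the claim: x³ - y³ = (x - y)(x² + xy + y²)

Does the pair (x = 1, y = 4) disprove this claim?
No

Substituting x = 1, y = 4:
LHS = 1³ - 4³ = -63
RHS = (1 - 4)(1² + 1·4 + 4²) = -63

The sides agree, so this pair does not disprove the claim.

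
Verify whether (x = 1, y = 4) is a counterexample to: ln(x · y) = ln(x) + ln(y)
No

Substituting x = 1, y = 4:
LHS = ln(1 · 4) = ln(4) ≈ 1.386
RHS = ln(1) + ln(4) = ln(4) ≈ 1.386

The sides agree, so this pair does not disprove the claim.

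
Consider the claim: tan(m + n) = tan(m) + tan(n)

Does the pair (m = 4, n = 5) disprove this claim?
Substituting m = 4, n = 5:
LHS = tan(4 + 5) = tan(9) ≈ -0.4523
RHS = tan(4) + tan(5) ≈ -2.223

Since LHS ≠ RHS, this pair disproves the claim.

Answer: Yes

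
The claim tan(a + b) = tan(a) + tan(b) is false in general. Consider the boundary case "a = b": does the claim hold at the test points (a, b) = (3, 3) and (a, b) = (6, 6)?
No, fails at both test points

At (3, 3): LHS = tan(6) ≈ -0.291 ≠ RHS = 2·tan(3) ≈ -0.2851
At (6, 6): LHS = tan(12) ≈ -0.6359 ≠ RHS = 2·tan(6) ≈ -0.582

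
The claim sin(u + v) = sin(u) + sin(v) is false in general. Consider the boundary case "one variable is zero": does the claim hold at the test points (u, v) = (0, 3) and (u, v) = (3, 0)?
At (0, 3): LHS = sin(3) ≈ 0.1411, RHS = sin(3) ≈ 0.1411 → equal
At (3, 0): LHS = sin(3) ≈ 0.1411, RHS = sin(3) ≈ 0.1411 → equal

So the claim does hold at both of these boundary points, even though it is not an identity.

Answer: Yes, holds at both test points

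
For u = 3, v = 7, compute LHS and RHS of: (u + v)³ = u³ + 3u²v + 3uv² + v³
LHS = (3 + 7)³ = 1000
RHS = 3³ + 3·3²·7 + 3·3·7² + 7³ = 1000

LHS = RHS: the two sides agree.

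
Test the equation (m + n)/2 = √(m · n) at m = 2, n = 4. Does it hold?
Fails

Substituting m = 2, n = 4:

LHS = (2 + 4)/2 = 3
RHS = √(2 · 4) = 2·√(2) ≈ 2.828

LHS ≠ RHS, so the equation does not hold at this point.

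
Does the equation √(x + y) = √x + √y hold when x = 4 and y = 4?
Fails

Substituting x = 4, y = 4:

LHS = √(4 + 4) = 2·√(2) ≈ 2.828
RHS = √4 + √4 = 4

LHS ≠ RHS, so the equation does not hold at this point.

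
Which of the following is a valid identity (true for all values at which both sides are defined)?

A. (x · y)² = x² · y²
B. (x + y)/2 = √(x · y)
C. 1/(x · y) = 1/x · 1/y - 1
A: holds — e.g. at (5, 5), both sides equal 625.
B: fails at (1, 5) — LHS = 3, RHS = √(5) ≈ 2.236.
C: fails at (1, 3) — LHS = 1/3, RHS = -2/3.

Answer: A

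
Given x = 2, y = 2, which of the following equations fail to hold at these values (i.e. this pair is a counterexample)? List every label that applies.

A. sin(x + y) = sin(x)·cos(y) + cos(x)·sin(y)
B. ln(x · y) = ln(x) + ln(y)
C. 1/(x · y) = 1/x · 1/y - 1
Evaluating each claim at the given values:
A. LHS = sin(4) ≈ -0.7568, RHS = 2·sin(2)·cos(2) ≈ -0.7568 → holds here (LHS = RHS)
B. LHS = ln(4) ≈ 1.386, RHS = 2·ln(2) ≈ 1.386 → holds here (LHS = RHS)
C. LHS = 1/4, RHS = -3/4 → fails here (LHS ≠ RHS)

Answer: C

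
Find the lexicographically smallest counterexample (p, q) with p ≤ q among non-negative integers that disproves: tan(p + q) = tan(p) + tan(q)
(p, q) = (1, 1)

At (0, 1): both sides equal tan(1) ≈ 1.557, so it holds there.
At (0, 4): both sides equal tan(4) ≈ 1.158, so it holds there.

Substituting (1, 1) into the claim:
LHS = tan(1 + 1) = tan(2) ≈ -2.185
RHS = tan(1) + tan(1) = 2·tan(1) ≈ 3.115

Since LHS ≠ RHS, this pair disproves the claim, and no lexicographically smaller pair (p ≤ q, non-negative integers) does.

For instance (5, 5) is also a counterexample (LHS = tan(10) ≈ 0.6484, RHS = 2·tan(5) ≈ -6.761), but it's lexicographically larger.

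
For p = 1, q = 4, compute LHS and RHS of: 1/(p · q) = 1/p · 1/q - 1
LHS = 1/(1 · 4) = 1/4
RHS = 1/1 · 1/4 - 1 = -3/4

LHS ≠ RHS, so the equation does not hold here.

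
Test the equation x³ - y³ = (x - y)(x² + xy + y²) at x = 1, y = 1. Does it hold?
Substituting x = 1, y = 1:

LHS = 1³ - 1³ = 0
RHS = (1 - 1)(1² + 1·1 + 1²) = 0

LHS = RHS, so the equation holds at this point.

Answer: Holds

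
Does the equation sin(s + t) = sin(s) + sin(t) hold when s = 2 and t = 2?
Fails

Substituting s = 2, t = 2:

LHS = sin(2 + 2) = sin(4) ≈ -0.7568
RHS = sin(2) + sin(2) = 2·sin(2) ≈ 1.819

LHS ≠ RHS, so the equation does not hold at this point.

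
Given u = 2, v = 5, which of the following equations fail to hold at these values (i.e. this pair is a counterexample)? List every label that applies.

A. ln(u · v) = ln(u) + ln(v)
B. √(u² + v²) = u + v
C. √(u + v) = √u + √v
B, C

Evaluating each claim at the given values:
A. LHS = ln(10) ≈ 2.303, RHS = ln(2) + ln(5) ≈ 2.303 → holds here (LHS = RHS)
B. LHS = √(29) ≈ 5.385, RHS = 7 → fails here (LHS ≠ RHS)
C. LHS = √(7) ≈ 2.646, RHS = √(2) + √(5) ≈ 3.65 → fails here (LHS ≠ RHS)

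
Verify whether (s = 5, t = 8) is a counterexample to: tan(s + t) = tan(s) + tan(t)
Yes

Substituting s = 5, t = 8:
LHS = tan(5 + 8) = tan(13) ≈ 0.463
RHS = tan(5) + tan(8) ≈ -10.18

Since LHS ≠ RHS, this pair disproves the claim.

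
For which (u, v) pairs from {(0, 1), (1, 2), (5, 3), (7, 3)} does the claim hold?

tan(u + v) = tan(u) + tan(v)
Testing each pair:
(0, 1): LHS = tan(1) ≈ 1.557, RHS = tan(1) ≈ 1.557 → holds
(1, 2): LHS = tan(3) ≈ -0.1425, RHS = tan(2) + tan(1) ≈ -0.6276 → fails
(5, 3): LHS = tan(8) ≈ -6.8, RHS = tan(5) + tan(3) ≈ -3.523 → fails
(7, 3): LHS = tan(10) ≈ 0.6484, RHS = tan(3) + tan(7) ≈ 0.7289 → fails

1 of 4 pairs satisfies the claim.

Answer: (0, 1)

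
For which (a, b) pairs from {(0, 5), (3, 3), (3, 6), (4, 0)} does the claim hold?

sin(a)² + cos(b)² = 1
Testing each pair:
(0, 5): LHS = cos(5)² ≈ 0.08046, RHS = 1 → fails
(3, 3): LHS = sin(3)² + cos(3)² = 1, RHS = 1 → holds
(3, 6): LHS = sin(3)² + cos(6)² ≈ 0.9418, RHS = 1 → fails
(4, 0): LHS = sin(4)² + 1 ≈ 1.573, RHS = 1 → fails

1 of 4 pairs satisfies the claim.

Answer: (3, 3)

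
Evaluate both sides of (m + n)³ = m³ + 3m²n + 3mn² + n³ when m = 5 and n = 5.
LHS = (5 + 5)³ = 1000
RHS = 5³ + 3·5²·5 + 3·5·5² + 5³ = 1000

LHS = RHS: the two sides agree.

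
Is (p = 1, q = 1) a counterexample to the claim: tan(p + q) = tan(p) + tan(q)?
Substituting p = 1, q = 1:
LHS = tan(1 + 1) = tan(2) ≈ -2.185
RHS = tan(1) + tan(1) = 2·tan(1) ≈ 3.115

Since LHS ≠ RHS, this pair disproves the claim.

Answer: Yes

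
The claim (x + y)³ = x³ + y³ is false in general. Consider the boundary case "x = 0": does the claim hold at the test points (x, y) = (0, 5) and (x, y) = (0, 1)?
Yes, holds at both test points

At (0, 5): LHS = 125, RHS = 125 → equal
At (0, 1): LHS = 1, RHS = 1 → equal

So the claim does hold at both of these boundary points, even though it is not an identity.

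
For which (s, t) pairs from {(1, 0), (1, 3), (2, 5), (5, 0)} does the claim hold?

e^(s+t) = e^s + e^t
Testing each pair:
(1, 0): LHS = e ≈ 2.718, RHS = 1 + e ≈ 3.718 → fails
(1, 3): LHS = e^4 ≈ 54.6, RHS = e + e^3 ≈ 22.8 → fails
(2, 5): LHS = e^7 ≈ 1097, RHS = e^2 + e^5 ≈ 155.8 → fails
(5, 0): LHS = e^5 ≈ 148.4, RHS = 1 + e^5 ≈ 149.4 → fails

No pair satisfies the claim.

Answer: None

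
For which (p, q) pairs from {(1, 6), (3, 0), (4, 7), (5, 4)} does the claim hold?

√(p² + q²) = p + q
Testing each pair:
(1, 6): LHS = √(37) ≈ 6.083, RHS = 7 → fails
(3, 0): LHS = 3, RHS = 3 → holds
(4, 7): LHS = √(65) ≈ 8.062, RHS = 11 → fails
(5, 4): LHS = √(41) ≈ 6.403, RHS = 9 → fails

1 of 4 pairs satisfies the claim.

Answer: (3, 0)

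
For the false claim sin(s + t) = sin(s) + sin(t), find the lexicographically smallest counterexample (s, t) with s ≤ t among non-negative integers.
Substituting (1, 1) into the claim:
LHS = sin(1 + 1) = sin(2) ≈ 0.9093
RHS = sin(1) + sin(1) = 2·sin(1) ≈ 1.683

Since LHS ≠ RHS, this pair disproves the claim, and no lexicographically smaller pair (s ≤ t, non-negative integers) does.

For instance (7, 7) is also a counterexample (LHS = sin(14) ≈ 0.9906, RHS = 2·sin(7) ≈ 1.314), but it's lexicographically larger.

Answer: (s, t) = (1, 1)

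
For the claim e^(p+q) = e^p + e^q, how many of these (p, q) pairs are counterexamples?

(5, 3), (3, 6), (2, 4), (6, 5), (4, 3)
Testing each pair:
(5, 3): LHS = e^8 ≈ 2981, RHS = e^3 + e^5 ≈ 168.5 → counterexample
(3, 6): LHS = e^9 ≈ 8103, RHS = e^3 + e^6 ≈ 423.5 → counterexample
(2, 4): LHS = e^6 ≈ 403.4, RHS = e^2 + e^4 ≈ 61.99 → counterexample
(6, 5): LHS = e^11 ≈ 59874.1, RHS = e^5 + e^6 ≈ 551.8 → counterexample
(4, 3): LHS = e^7 ≈ 1097, RHS = e^3 + e^4 ≈ 74.68 → counterexample

That makes 5 counterexamples.

Answer: 5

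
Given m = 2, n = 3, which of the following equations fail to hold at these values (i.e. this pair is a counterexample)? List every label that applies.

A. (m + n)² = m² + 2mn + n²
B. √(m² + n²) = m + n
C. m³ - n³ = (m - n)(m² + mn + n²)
B

Evaluating each claim at the given values:
A. LHS = 25, RHS = 25 → holds here (LHS = RHS)
B. LHS = √(13) ≈ 3.606, RHS = 5 → fails here (LHS ≠ RHS)
C. LHS = -19, RHS = -19 → holds here (LHS = RHS)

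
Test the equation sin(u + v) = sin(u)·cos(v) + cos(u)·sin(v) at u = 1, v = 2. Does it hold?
Substituting u = 1, v = 2:

LHS = sin(1 + 2) = sin(3) ≈ 0.1411
RHS = sin(1)·cos(2) + cos(1)·sin(2) = sin(1)·cos(2) + sin(2)·cos(1) ≈ 0.1411

LHS = RHS, so the equation holds at this point.

Answer: Holds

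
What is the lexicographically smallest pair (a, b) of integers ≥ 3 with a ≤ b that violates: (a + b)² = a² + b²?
Substituting (3, 3) into the claim:
LHS = (3 + 3)² = 36
RHS = 3² + 3² = 18

Since LHS ≠ RHS, this pair disproves the claim, and no lexicographically smaller pair (a ≤ b, integers ≥ 3) does.

For instance (9, 9) is also a counterexample (LHS = 324, RHS = 162), but it's lexicographically larger.

Answer: (a, b) = (3, 3)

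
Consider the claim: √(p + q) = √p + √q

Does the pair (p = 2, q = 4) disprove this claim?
Yes

Substituting p = 2, q = 4:
LHS = √(2 + 4) = √(6) ≈ 2.449
RHS = √2 + √4 = √(2) + 2 ≈ 3.414

Since LHS ≠ RHS, this pair disproves the claim.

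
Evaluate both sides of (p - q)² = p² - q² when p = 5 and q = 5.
LHS = (5 - 5)² = 0
RHS = 5² - 5² = 0

LHS = RHS: the two sides agree.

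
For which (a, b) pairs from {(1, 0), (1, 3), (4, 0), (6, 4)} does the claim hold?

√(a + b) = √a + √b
(1, 0), (4, 0)

Testing each pair:
(1, 0): LHS = 1, RHS = 1 → holds
(1, 3): LHS = 2, RHS = 1 + √(3) ≈ 2.732 → fails
(4, 0): LHS = 2, RHS = 2 → holds
(6, 4): LHS = √(10) ≈ 3.162, RHS = 2 + √(6) ≈ 4.449 → fails

2 of 4 pairs satisfy the claim.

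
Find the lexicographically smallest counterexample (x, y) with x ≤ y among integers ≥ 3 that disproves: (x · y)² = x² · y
(x, y) = (3, 3)

Substituting (3, 3) into the claim:
LHS = (3 · 3)² = 81
RHS = 3² · 3 = 27

Since LHS ≠ RHS, this pair disproves the claim, and no lexicographically smaller pair (x ≤ y, integers ≥ 3) does.

For instance (8, 8) is also a counterexample (LHS = 4096, RHS = 512), but it's lexicographically larger.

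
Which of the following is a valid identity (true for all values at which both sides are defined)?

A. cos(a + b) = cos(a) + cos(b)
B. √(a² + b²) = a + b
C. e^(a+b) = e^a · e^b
C

A: fails at (1, 3) — LHS = cos(4) ≈ -0.6536, RHS = cos(3) + cos(1) ≈ -0.4497.
B: fails at (2, 2) — LHS = 2·√(2) ≈ 2.828, RHS = 4.
C: holds — e.g. at (2, 2), both sides equal e^4 ≈ 54.6.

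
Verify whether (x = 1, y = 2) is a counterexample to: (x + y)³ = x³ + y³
Substituting x = 1, y = 2:
LHS = (1 + 2)³ = 27
RHS = 1³ + 2³ = 9

Since LHS ≠ RHS, this pair disproves the claim.

Answer: Yes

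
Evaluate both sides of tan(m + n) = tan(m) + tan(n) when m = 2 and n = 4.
LHS = tan(2 + 4) = tan(6) ≈ -0.291
RHS = tan(2) + tan(4) ≈ -1.027

LHS ≠ RHS (they differ by about 0.7362), so the equation does not hold here.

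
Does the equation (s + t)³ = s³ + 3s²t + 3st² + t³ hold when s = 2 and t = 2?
Substituting s = 2, t = 2:

LHS = (2 + 2)³ = 64
RHS = 2³ + 3·2²·2 + 3·2·2² + 2³ = 64

LHS = RHS, so the equation holds at this point.

Answer: Holds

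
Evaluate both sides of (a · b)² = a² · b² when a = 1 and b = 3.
LHS = (1 · 3)² = 9
RHS = 1² · 3² = 9

LHS = RHS: the two sides agree.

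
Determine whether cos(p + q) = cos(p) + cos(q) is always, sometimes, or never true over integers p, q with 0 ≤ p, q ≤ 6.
Never true

The claim fails for every pair in the range. For instance at (p, q) = (6, 3): LHS = cos(9) ≈ -0.9111, RHS = cos(3) + cos(6) ≈ -0.02982.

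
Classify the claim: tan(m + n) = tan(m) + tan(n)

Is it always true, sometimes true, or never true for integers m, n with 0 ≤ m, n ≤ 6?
It holds at (m, n) = (0, 0) (both sides equal 0), but fails at (m, n) = (6, 1) (LHS = tan(7) ≈ 0.8714, RHS = tan(6) + tan(1) ≈ 1.266).

Answer: Sometimes true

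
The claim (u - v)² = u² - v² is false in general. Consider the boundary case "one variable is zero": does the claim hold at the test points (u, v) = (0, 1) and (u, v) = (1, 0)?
At (0, 1): LHS = 1 ≠ RHS = -1
At (1, 0): LHS = 1, RHS = 1 → equal

Answer: Only at (1, 0)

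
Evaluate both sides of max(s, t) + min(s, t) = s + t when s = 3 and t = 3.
LHS = max(3, 3) + min(3, 3) = 6
RHS = 3 + 3 = 6

LHS = RHS: the two sides agree.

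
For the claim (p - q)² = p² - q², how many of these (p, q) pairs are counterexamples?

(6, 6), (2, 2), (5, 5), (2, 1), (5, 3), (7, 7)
Testing each pair:
(6, 6): LHS = 0, RHS = 0 → satisfies claim
(2, 2): LHS = 0, RHS = 0 → satisfies claim
(5, 5): LHS = 0, RHS = 0 → satisfies claim
(2, 1): LHS = 1, RHS = 3 → counterexample
(5, 3): LHS = 4, RHS = 16 → counterexample
(7, 7): LHS = 0, RHS = 0 → satisfies claim

That makes 2 counterexamples.

Answer: 2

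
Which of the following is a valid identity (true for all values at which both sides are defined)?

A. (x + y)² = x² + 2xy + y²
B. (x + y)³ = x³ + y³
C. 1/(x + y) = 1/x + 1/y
A: holds — e.g. at (6, 7), both sides equal 169.
B: fails at (2, 7) — LHS = 729, RHS = 351.
C: fails at (3, 5) — LHS = 1/8, RHS = 8/15.

Answer: A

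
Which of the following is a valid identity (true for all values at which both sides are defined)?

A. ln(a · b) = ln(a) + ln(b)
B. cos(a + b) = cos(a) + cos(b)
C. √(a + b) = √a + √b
A: holds — e.g. at (3, 5), both sides equal ln(15) ≈ 2.708.
B: fails at (3, 3) — LHS = cos(6) ≈ 0.9602, RHS = 2·cos(3) ≈ -1.98.
C: fails at (2, 5) — LHS = √(7) ≈ 2.646, RHS = √(2) + √(5) ≈ 3.65.

Answer: A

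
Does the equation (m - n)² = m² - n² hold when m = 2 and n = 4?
Substituting m = 2, n = 4:

LHS = (2 - 4)² = 4
RHS = 2² - 4² = -12

LHS ≠ RHS, so the equation does not hold at this point.

Answer: Fails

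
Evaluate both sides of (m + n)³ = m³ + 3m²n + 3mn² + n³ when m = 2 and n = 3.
LHS = (2 + 3)³ = 125
RHS = 2³ + 3·2²·3 + 3·2·3² + 3³ = 125

LHS = RHS: the two sides agree.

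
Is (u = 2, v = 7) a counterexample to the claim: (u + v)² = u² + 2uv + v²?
No

Substituting u = 2, v = 7:
LHS = (2 + 7)² = 81
RHS = 2² + 2·2·7 + 7² = 81

The sides agree, so this pair does not disprove the claim.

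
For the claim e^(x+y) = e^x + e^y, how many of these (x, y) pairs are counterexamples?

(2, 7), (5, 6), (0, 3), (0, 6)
Testing each pair:
(2, 7): LHS = e^9 ≈ 8103, RHS = e^2 + e^7 ≈ 1104 → counterexample
(5, 6): LHS = e^11 ≈ 59874.1, RHS = e^5 + e^6 ≈ 551.8 → counterexample
(0, 3): LHS = e^3 ≈ 20.09, RHS = 1 + e^3 ≈ 21.09 → counterexample
(0, 6): LHS = e^6 ≈ 403.4, RHS = 1 + e^6 ≈ 404.4 → counterexample

That makes 4 counterexamples.

Answer: 4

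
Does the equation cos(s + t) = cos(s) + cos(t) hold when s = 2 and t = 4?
Substituting s = 2, t = 4:

LHS = cos(2 + 4) = cos(6) ≈ 0.9602
RHS = cos(2) + cos(4) ≈ -1.07

LHS ≠ RHS, so the equation does not hold at this point.

Answer: Fails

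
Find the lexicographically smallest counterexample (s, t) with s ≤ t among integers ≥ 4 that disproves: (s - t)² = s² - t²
(s, t) = (4, 5)

Substituting (4, 5) into the claim:
LHS = (4 - 5)² = 1
RHS = 4² - 5² = -9

Since LHS ≠ RHS, this pair disproves the claim, and no lexicographically smaller pair (s ≤ t, integers ≥ 4) does.

For instance (5, 8) is also a counterexample (LHS = 9, RHS = -39), but it's lexicographically larger.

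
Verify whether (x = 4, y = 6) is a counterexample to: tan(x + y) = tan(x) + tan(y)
Substituting x = 4, y = 6:
LHS = tan(4 + 6) = tan(10) ≈ 0.6484
RHS = tan(4) + tan(6) ≈ 0.8668

Since LHS ≠ RHS, this pair disproves the claim.

Answer: Yes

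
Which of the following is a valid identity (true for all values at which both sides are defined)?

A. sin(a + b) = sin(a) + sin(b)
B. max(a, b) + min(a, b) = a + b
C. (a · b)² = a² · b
A: fails at (2, 7) — LHS = sin(9) ≈ 0.4121, RHS = sin(7) + sin(2) ≈ 1.566.
B: holds — e.g. at (5, 8), both sides equal 13.
C: fails at (1, 5) — LHS = 25, RHS = 5.

Answer: B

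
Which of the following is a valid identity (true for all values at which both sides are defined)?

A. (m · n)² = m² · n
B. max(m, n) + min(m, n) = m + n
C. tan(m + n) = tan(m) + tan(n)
B

A: fails at (2, 5) — LHS = 100, RHS = 20.
B: holds — e.g. at (4, 6), both sides equal 10.
C: fails at (5, 5) — LHS = tan(10) ≈ 0.6484, RHS = 2·tan(5) ≈ -6.761.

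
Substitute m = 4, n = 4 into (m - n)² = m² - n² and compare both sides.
LHS = (4 - 4)² = 0
RHS = 4² - 4² = 0

LHS = RHS: the two sides agree.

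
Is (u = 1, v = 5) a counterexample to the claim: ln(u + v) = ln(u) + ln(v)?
Yes

Substituting u = 1, v = 5:
LHS = ln(1 + 5) = ln(6) ≈ 1.792
RHS = ln(1) + ln(5) = ln(5) ≈ 1.609

Since LHS ≠ RHS, this pair disproves the claim.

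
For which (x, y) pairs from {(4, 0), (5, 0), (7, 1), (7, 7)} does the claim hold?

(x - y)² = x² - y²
(4, 0), (5, 0), (7, 7)

Testing each pair:
(4, 0): LHS = 16, RHS = 16 → holds
(5, 0): LHS = 25, RHS = 25 → holds
(7, 1): LHS = 36, RHS = 48 → fails
(7, 7): LHS = 0, RHS = 0 → holds

3 of 4 pairs satisfy the claim.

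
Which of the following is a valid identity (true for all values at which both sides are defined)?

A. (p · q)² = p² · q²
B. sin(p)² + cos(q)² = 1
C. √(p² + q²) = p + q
A

A: holds — e.g. at (3, 4), both sides equal 144.
B: fails at (1, 5) — LHS = cos(5)² + sin(1)² ≈ 0.7885, RHS = 1.
C: fails at (2, 3) — LHS = √(13) ≈ 3.606, RHS = 5.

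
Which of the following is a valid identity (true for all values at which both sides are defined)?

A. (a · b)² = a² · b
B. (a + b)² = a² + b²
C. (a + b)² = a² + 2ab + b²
C

A: fails at (3, 4) — LHS = 144, RHS = 36.
B: fails at (4, 4) — LHS = 64, RHS = 32.
C: holds — e.g. at (4, 6), both sides equal 100.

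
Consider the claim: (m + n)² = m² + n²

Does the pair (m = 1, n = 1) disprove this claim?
Substituting m = 1, n = 1:
LHS = (1 + 1)² = 4
RHS = 1² + 1² = 2

Since LHS ≠ RHS, this pair disproves the claim.

Answer: Yes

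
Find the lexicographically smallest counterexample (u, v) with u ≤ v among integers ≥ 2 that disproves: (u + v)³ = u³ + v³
Substituting (2, 2) into the claim:
LHS = (2 + 2)³ = 64
RHS = 2³ + 2³ = 16

Since LHS ≠ RHS, this pair disproves the claim, and no lexicographically smaller pair (u ≤ v, integers ≥ 2) does.

For instance (3, 4) is also a counterexample (LHS = 343, RHS = 91), but it's lexicographically larger.

Answer: (u, v) = (2, 2)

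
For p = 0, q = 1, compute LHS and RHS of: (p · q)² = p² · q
LHS = (0 · 1)² = 0
RHS = 0² · 1 = 0

LHS = RHS: the two sides agree.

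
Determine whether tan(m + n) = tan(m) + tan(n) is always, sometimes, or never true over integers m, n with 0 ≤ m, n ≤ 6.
It holds at (m, n) = (0, 1) (both sides equal tan(1) ≈ 1.557), but fails at (m, n) = (3, 1) (LHS = tan(4) ≈ 1.158, RHS = tan(3) + tan(1) ≈ 1.415).

Answer: Sometimes true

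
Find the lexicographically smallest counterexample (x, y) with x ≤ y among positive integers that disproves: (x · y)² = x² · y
At (1, 1): both sides equal 1, so it holds there.

Substituting (1, 2) into the claim:
LHS = (1 · 2)² = 4
RHS = 1² · 2 = 2

Since LHS ≠ RHS, this pair disproves the claim, and no lexicographically smaller pair (x ≤ y, positive integers) does.

For instance (1, 4) is also a counterexample (LHS = 16, RHS = 4), but it's lexicographically larger.

Answer: (x, y) = (1, 2)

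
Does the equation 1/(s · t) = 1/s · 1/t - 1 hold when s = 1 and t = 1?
Substituting s = 1, t = 1:

LHS = 1/(1 · 1) = 1
RHS = 1/1 · 1/1 - 1 = 0

LHS ≠ RHS, so the equation does not hold at this point.

Answer: Fails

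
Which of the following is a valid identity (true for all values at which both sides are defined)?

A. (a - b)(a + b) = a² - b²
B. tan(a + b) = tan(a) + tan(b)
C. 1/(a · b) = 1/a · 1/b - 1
A: holds — e.g. at (1, 1), both sides equal 0.
B: fails at (3, 4) — LHS = tan(7) ≈ 0.8714, RHS = tan(3) + tan(4) ≈ 1.015.
C: fails at (2, 3) — LHS = 1/6, RHS = -5/6.

Answer: A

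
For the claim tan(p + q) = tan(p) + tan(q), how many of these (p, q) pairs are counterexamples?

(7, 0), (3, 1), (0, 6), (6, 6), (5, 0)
2

Testing each pair:
(7, 0): LHS = tan(7) ≈ 0.8714, RHS = tan(7) ≈ 0.8714 → satisfies claim
(3, 1): LHS = tan(4) ≈ 1.158, RHS = tan(3) + tan(1) ≈ 1.415 → counterexample
(0, 6): LHS = tan(6) ≈ -0.291, RHS = tan(6) ≈ -0.291 → satisfies claim
(6, 6): LHS = tan(12) ≈ -0.6359, RHS = 2·tan(6) ≈ -0.582 → counterexample
(5, 0): LHS = tan(5) ≈ -3.381, RHS = tan(5) ≈ -3.381 → satisfies claim

That makes 2 counterexamples.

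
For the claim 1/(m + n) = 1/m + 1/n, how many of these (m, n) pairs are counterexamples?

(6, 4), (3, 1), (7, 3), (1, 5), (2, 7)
5

Testing each pair:
(6, 4): LHS = 1/10, RHS = 5/12 → counterexample
(3, 1): LHS = 1/4, RHS = 4/3 → counterexample
(7, 3): LHS = 1/10, RHS = 10/21 → counterexample
(1, 5): LHS = 1/6, RHS = 6/5 → counterexample
(2, 7): LHS = 1/9, RHS = 9/14 → counterexample

That makes 5 counterexamples.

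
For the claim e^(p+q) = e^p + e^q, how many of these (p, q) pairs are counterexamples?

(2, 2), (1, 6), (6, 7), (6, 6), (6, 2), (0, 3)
6

Testing each pair:
(2, 2): LHS = e^4 ≈ 54.6, RHS = 2·e^2 ≈ 14.78 → counterexample
(1, 6): LHS = e^7 ≈ 1097, RHS = e + e^6 ≈ 406.1 → counterexample
(6, 7): LHS = e^13 ≈ 442413.4, RHS = e^6 + e^7 ≈ 1500 → counterexample
(6, 6): LHS = e^12 ≈ 162754.8, RHS = 2·e^6 ≈ 806.9 → counterexample
(6, 2): LHS = e^8 ≈ 2981, RHS = e^2 + e^6 ≈ 410.8 → counterexample
(0, 3): LHS = e^3 ≈ 20.09, RHS = 1 + e^3 ≈ 21.09 → counterexample

That makes 6 counterexamples.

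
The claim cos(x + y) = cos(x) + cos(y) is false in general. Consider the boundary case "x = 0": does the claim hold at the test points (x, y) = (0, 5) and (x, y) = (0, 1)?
No, fails at both test points

At (0, 5): LHS = cos(5) ≈ 0.2837 ≠ RHS = cos(5) + 1 ≈ 1.284
At (0, 1): LHS = cos(1) ≈ 0.5403 ≠ RHS = cos(1) + 1 ≈ 1.54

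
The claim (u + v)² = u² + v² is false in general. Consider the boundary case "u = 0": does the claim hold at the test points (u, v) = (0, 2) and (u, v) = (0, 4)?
Yes, holds at both test points

At (0, 2): LHS = 4, RHS = 4 → equal
At (0, 4): LHS = 16, RHS = 16 → equal

So the claim does hold at both of these boundary points, even though it is not an identity.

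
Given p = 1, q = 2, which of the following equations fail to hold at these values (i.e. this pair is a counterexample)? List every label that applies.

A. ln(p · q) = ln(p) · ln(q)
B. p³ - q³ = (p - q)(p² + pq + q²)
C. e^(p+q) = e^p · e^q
A

Evaluating each claim at the given values:
A. LHS = ln(2) ≈ 0.6931, RHS = 0 → fails here (LHS ≠ RHS)
B. LHS = -7, RHS = -7 → holds here (LHS = RHS)
C. LHS = e^3 ≈ 20.09, RHS = e^3 ≈ 20.09 → holds here (LHS = RHS)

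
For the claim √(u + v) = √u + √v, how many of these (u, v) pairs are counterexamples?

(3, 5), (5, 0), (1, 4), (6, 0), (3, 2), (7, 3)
Testing each pair:
(3, 5): LHS = 2·√(2) ≈ 2.828, RHS = √(3) + √(5) ≈ 3.968 → counterexample
(5, 0): LHS = √(5) ≈ 2.236, RHS = √(5) ≈ 2.236 → satisfies claim
(1, 4): LHS = √(5) ≈ 2.236, RHS = 3 → counterexample
(6, 0): LHS = √(6) ≈ 2.449, RHS = √(6) ≈ 2.449 → satisfies claim
(3, 2): LHS = √(5) ≈ 2.236, RHS = √(2) + √(3) ≈ 3.146 → counterexample
(7, 3): LHS = √(10) ≈ 3.162, RHS = √(3) + √(7) ≈ 4.378 → counterexample

That makes 4 counterexamples.

Answer: 4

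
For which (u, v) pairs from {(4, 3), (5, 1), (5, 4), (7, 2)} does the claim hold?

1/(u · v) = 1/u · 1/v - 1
Testing each pair:
(4, 3): LHS = 1/12, RHS = -11/12 → fails
(5, 1): LHS = 1/5, RHS = -4/5 → fails
(5, 4): LHS = 1/20, RHS = -19/20 → fails
(7, 2): LHS = 1/14, RHS = -13/14 → fails

No pair satisfies the claim.

Answer: None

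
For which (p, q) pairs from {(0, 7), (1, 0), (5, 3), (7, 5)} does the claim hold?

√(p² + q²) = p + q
(0, 7), (1, 0)

Testing each pair:
(0, 7): LHS = 7, RHS = 7 → holds
(1, 0): LHS = 1, RHS = 1 → holds
(5, 3): LHS = √(34) ≈ 5.831, RHS = 8 → fails
(7, 5): LHS = √(74) ≈ 8.602, RHS = 12 → fails

2 of 4 pairs satisfy the claim.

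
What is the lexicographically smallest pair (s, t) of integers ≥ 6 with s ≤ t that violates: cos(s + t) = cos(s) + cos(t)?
Substituting (6, 6) into the claim:
LHS = cos(6 + 6) = cos(12) ≈ 0.8439
RHS = cos(6) + cos(6) = 2·cos(6) ≈ 1.92

Since LHS ≠ RHS, this pair disproves the claim, and no lexicographically smaller pair (s ≤ t, integers ≥ 6) does.

For instance (7, 7) is also a counterexample (LHS = cos(14) ≈ 0.1367, RHS = 2·cos(7) ≈ 1.508), but it's lexicographically larger.

Answer: (s, t) = (6, 6)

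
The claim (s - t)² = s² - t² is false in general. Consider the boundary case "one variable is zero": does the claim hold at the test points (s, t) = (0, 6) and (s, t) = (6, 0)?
At (0, 6): LHS = 36 ≠ RHS = -36
At (6, 0): LHS = 36, RHS = 36 → equal

Answer: Only at (6, 0)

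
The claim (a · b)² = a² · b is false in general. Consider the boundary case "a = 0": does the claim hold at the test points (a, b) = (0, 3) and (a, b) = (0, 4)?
Yes, holds at both test points

At (0, 3): LHS = 0, RHS = 0 → equal
At (0, 4): LHS = 0, RHS = 0 → equal

So the claim does hold at both of these boundary points, even though it is not an identity.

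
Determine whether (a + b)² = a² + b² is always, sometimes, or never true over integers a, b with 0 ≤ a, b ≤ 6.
Sometimes true

It holds at (a, b) = (5, 0) (both sides equal 25), but fails at (a, b) = (6, 2) (LHS = 64, RHS = 40).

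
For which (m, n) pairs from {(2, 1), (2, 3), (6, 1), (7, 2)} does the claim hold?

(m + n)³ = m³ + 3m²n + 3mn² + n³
All pairs

Testing each pair:
(2, 1): LHS = 27, RHS = 27 → holds
(2, 3): LHS = 125, RHS = 125 → holds
(6, 1): LHS = 343, RHS = 343 → holds
(7, 2): LHS = 729, RHS = 729 → holds

Every pair satisfies the claim.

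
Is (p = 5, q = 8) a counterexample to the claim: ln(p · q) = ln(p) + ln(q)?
Substituting p = 5, q = 8:
LHS = ln(5 · 8) = ln(40) ≈ 3.689
RHS = ln(5) + ln(8) ≈ 3.689

The sides agree, so this pair does not disprove the claim.

Answer: No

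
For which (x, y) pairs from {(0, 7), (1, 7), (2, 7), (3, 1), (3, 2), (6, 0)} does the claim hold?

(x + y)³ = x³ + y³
(0, 7), (6, 0)

Testing each pair:
(0, 7): LHS = 343, RHS = 343 → holds
(1, 7): LHS = 512, RHS = 344 → fails
(2, 7): LHS = 729, RHS = 351 → fails
(3, 1): LHS = 64, RHS = 28 → fails
(3, 2): LHS = 125, RHS = 35 → fails
(6, 0): LHS = 216, RHS = 216 → holds

2 of 6 pairs satisfy the claim.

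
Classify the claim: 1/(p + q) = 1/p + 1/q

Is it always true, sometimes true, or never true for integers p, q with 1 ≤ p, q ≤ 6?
The claim fails for every pair in the range. For instance at (p, q) = (3, 5): LHS = 1/8, RHS = 8/15.

Answer: Never true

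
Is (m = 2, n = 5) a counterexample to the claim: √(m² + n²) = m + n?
Substituting m = 2, n = 5:
LHS = √(2² + 5²) = √(29) ≈ 5.385
RHS = 2 + 5 = 7

Since LHS ≠ RHS, this pair disproves the claim.

Answer: Yes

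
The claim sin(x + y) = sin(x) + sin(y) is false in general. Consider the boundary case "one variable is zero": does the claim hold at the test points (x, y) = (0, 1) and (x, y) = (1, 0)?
At (0, 1): LHS = sin(1) ≈ 0.8415, RHS = sin(1) ≈ 0.8415 → equal
At (1, 0): LHS = sin(1) ≈ 0.8415, RHS = sin(1) ≈ 0.8415 → equal

So the claim does hold at both of these boundary points, even though it is not an identity.

Answer: Yes, holds at both test points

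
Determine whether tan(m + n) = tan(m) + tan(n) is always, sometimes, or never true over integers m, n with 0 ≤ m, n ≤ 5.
Sometimes true

It holds at (m, n) = (2, 0) (both sides equal tan(2) ≈ -2.185), but fails at (m, n) = (4, 1) (LHS = tan(5) ≈ -3.381, RHS = tan(4) + tan(1) ≈ 2.715).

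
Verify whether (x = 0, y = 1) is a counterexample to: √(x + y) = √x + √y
Substituting x = 0, y = 1:
LHS = √(0 + 1) = 1
RHS = √0 + √1 = 1

The sides agree, so this pair does not disprove the claim.

Answer: No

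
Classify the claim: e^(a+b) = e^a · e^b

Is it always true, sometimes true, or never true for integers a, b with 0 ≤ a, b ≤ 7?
Always true

The identity holds for every pair in the range. For instance at (a, b) = (3, 6): both sides equal e^9 ≈ 8103.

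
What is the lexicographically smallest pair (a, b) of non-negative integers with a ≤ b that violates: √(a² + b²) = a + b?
(a, b) = (1, 1)

At (0, 2): both sides equal 2, so it holds there.
At (0, 3): both sides equal 3, so it holds there.

Substituting (1, 1) into the claim:
LHS = √(1² + 1²) = √(2) ≈ 1.414
RHS = 1 + 1 = 2

Since LHS ≠ RHS, this pair disproves the claim, and no lexicographically smaller pair (a ≤ b, non-negative integers) does.

For instance (2, 2) is also a counterexample (LHS = 2·√(2) ≈ 2.828, RHS = 4), but it's lexicographically larger.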